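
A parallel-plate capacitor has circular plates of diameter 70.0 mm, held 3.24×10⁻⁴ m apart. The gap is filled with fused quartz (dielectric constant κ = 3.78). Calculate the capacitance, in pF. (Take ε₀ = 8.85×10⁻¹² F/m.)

A = π(70.0/2 mm)² = 3.85×10⁻³ m².
C = κε₀A/d = 3.78 × 8.85×10⁻¹² × 3.85×10⁻³ / 3.24×10⁻⁴ = 3.97×10⁻¹⁰ F.

C ≈ 397 pF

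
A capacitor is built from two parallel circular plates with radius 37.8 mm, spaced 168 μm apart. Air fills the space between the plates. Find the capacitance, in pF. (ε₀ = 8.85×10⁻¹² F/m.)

236 pF

A = π(37.8 mm)² = 4.49×10⁻³ m².
C = ε₀A/d = 8.85×10⁻¹² × 4.49×10⁻³ / 1.68×10⁻⁴ = 2.36×10⁻¹⁰ F.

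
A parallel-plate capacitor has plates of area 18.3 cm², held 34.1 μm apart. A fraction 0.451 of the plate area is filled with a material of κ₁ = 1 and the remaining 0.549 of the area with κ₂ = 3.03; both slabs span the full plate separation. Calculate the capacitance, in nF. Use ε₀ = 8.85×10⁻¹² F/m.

1.00 nF

A = 18.3 cm² = 1.83×10⁻³ m².
Side-by-side slabs ⇒ two capacitors in parallel, each spanning the full gap.
C₁ = κ₁ε₀A₁/d = 1.00 × 8.85×10⁻¹² × 8.25×10⁻⁴ / 3.41×10⁻⁵ = 2.14×10⁻¹⁰ F.
C₂ = κ₂ε₀A₂/d = 3.03 × 8.85×10⁻¹² × 1.00×10⁻³ / 3.41×10⁻⁵ = 7.90×10⁻¹⁰ F.
C = C₁ + C₂ = 1.00×10⁻⁹ F.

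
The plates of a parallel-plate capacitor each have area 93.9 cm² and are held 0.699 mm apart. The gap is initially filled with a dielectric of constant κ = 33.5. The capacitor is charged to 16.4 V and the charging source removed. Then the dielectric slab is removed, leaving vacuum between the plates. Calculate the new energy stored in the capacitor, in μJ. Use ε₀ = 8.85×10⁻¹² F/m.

U ≈ 17.9 μJ

A = 93.9 cm² = 9.39×10⁻³ m².
Initially C₁ = κε₀A/d = 33.5 × 8.85×10⁻¹² × 9.39×10⁻³ / 6.99×10⁻⁴ = 3.98×10⁻⁹ F.
U₁ = 5.36×10⁻⁷ J.
Isolated ⇒ Q is held fixed. C₂ = 0.0299 C₁ and U = Q²/(2C), so U₂/U₁ = C₁/C₂ = 33.5.
U₂ = 33.5 × 5.36×10⁻⁷ = 1.79×10⁻⁵ J.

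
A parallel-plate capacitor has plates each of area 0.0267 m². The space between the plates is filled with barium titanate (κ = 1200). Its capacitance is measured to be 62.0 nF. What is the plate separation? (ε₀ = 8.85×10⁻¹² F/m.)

d ≈ 4.57 mm

d = κε₀A/C = 1200 × 8.85×10⁻¹² × 2.67×10⁻² / 6.20×10⁻⁸ = 4.57×10⁻³ m.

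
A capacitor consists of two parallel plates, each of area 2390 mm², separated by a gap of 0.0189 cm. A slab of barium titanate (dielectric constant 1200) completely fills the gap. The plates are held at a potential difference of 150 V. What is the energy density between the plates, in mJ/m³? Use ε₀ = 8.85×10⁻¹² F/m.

E = V/d = 150 / 1.89×10⁻⁴ = 7.94×10⁵ V/m.
u = ½κε₀E² = ½ × 1200 × 8.85×10⁻¹² × (7.94×10⁵)² = 3.34×10³ J/m³.

3.34×10⁶ mJ/m³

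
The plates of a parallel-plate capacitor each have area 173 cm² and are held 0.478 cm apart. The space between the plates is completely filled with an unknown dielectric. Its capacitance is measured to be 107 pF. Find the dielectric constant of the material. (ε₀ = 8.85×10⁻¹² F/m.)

3.34

A = 173 cm² = 1.73×10⁻² m².
κ = Cd/(ε₀A) = 1.07×10⁻¹⁰ × 4.78×10⁻³ / (8.85×10⁻¹² × 1.73×10⁻²) = 3.34.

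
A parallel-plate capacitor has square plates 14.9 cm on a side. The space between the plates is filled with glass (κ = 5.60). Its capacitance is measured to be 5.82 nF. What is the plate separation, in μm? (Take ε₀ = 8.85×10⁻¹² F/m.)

189 μm

A = (14.9 cm)² = 2.22×10⁻² m².
d = κε₀A/C = 5.60 × 8.85×10⁻¹² × 2.22×10⁻² / 5.82×10⁻⁹ = 1.89×10⁻⁴ m.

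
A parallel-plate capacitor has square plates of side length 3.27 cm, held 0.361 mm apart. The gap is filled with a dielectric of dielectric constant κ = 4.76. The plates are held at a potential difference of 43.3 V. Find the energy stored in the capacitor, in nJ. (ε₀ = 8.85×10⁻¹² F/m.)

A = (3.27 cm)² = 1.07×10⁻³ m².
C = κε₀A/d = 4.76 × 8.85×10⁻¹² × 1.07×10⁻³ / 3.61×10⁻⁴ = 1.25×10⁻¹⁰ F.
U = ½CV² = ½ × 1.25×10⁻¹⁰ × (43.3)² = 1.17×10⁻⁷ J.

117 nJ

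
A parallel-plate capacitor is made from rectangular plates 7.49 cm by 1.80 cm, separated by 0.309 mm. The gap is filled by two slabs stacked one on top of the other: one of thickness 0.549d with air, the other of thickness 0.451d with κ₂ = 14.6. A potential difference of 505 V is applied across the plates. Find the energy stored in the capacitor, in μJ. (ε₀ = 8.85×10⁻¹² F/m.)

A = 7.49 × 1.80 cm² = 1.35×10⁻³ m².
Stacked slabs ⇒ two capacitors in series, each with the full plate area.
C₁ = κ₁ε₀A/d₁ = 1.00 × 8.85×10⁻¹² × 1.35×10⁻³ / 1.70×10⁻⁴ = 7.03×10⁻¹¹ F.
C₂ = κ₂ε₀A/d₂ = 14.6 × 8.85×10⁻¹² × 1.35×10⁻³ / 1.39×10⁻⁴ = 1.25×10⁻⁹ F.
C = (1/C₁ + 1/C₂)⁻¹ = 6.66×10⁻¹¹ F.
U = ½CV² = ½ × 6.66×10⁻¹¹ × (505)² = 8.49×10⁻⁶ J.

8.49 μJ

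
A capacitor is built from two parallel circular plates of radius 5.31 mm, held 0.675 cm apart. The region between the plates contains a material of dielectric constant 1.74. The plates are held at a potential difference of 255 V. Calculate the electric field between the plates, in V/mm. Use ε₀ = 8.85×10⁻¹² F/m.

E ≈ 37.8 V/mm

E = V/d = 255 / 6.75×10⁻³ = 3.78×10⁴ V/m.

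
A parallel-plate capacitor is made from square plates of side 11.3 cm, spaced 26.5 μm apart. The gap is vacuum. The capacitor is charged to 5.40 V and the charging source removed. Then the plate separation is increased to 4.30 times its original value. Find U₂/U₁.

Isolated ⇒ Q is held fixed.
C₂ = 0.233 C₁ and U = Q²/(2C), so U₂/U₁ = C₁/C₂ = 4.30.

4.30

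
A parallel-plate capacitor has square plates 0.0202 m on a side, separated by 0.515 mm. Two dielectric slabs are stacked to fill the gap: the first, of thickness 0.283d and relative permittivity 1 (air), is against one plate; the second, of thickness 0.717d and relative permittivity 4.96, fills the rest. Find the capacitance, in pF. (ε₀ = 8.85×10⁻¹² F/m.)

A = (0.0202 m)² = 4.08×10⁻⁴ m².
Stacked slabs ⇒ two capacitors in series, each with the full plate area.
C₁ = κ₁ε₀A/d₁ = 1.00 × 8.85×10⁻¹² × 4.08×10⁻⁴ / 1.46×10⁻⁴ = 2.48×10⁻¹¹ F.
C₂ = κ₂ε₀A/d₂ = 4.96 × 8.85×10⁻¹² × 4.08×10⁻⁴ / 3.69×10⁻⁴ = 4.85×10⁻¹¹ F.
C = (1/C₁ + 1/C₂)⁻¹ = 1.64×10⁻¹¹ F.

16.4 pF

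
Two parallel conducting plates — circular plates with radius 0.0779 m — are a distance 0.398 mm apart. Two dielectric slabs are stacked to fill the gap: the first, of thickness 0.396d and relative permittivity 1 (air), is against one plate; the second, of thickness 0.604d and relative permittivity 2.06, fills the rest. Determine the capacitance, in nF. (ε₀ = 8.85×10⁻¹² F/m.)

A = π(0.0779 m)² = 1.91×10⁻² m².
Stacked slabs ⇒ two capacitors in series, each with the full plate area.
C₁ = κ₁ε₀A/d₁ = 1.00 × 8.85×10⁻¹² × 1.91×10⁻² / 1.58×10⁻⁴ = 1.07×10⁻⁹ F.
C₂ = κ₂ε₀A/d₂ = 2.06 × 8.85×10⁻¹² × 1.91×10⁻² / 2.40×10⁻⁴ = 1.45×10⁻⁹ F.
C = (1/C₁ + 1/C₂)⁻¹ = 6.15×10⁻¹⁰ F.

0.615 nF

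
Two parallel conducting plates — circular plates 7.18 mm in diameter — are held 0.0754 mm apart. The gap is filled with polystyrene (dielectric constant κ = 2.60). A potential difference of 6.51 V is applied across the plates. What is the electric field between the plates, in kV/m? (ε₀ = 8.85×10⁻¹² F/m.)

E = V/d = 6.51 / 7.54×10⁻⁵ = 8.63×10⁴ V/m.

86.3 kV/m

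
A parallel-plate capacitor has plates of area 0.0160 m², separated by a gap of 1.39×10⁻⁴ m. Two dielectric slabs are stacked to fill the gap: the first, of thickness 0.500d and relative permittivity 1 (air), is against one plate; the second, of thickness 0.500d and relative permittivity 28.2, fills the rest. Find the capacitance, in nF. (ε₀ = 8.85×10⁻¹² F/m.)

Stacked slabs ⇒ two capacitors in series, each with the full plate area.
C₁ = κ₁ε₀A/d₁ = 1.00 × 8.85×10⁻¹² × 1.60×10⁻² / 6.95×10⁻⁵ = 2.04×10⁻⁹ F.
C₂ = κ₂ε₀A/d₂ = 28.2 × 8.85×10⁻¹² × 1.60×10⁻² / 6.95×10⁻⁵ = 5.75×10⁻⁸ F.
C = (1/C₁ + 1/C₂)⁻¹ = 1.97×10⁻⁹ F.

C ≈ 1.97 nF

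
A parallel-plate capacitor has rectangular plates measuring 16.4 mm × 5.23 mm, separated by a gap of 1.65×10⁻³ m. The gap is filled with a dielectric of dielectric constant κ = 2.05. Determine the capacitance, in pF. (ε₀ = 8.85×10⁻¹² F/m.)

C ≈ 0.943 pF

A = 16.4 × 5.23 mm² = 8.58×10⁻⁵ m².
C = κε₀A/d = 2.05 × 8.85×10⁻¹² × 8.58×10⁻⁵ / 1.65×10⁻³ = 9.43×10⁻¹³ F.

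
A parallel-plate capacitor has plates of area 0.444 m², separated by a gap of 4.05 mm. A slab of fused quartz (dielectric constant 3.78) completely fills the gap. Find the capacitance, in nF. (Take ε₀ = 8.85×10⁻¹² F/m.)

C ≈ 3.67 nF

C = κε₀A/d = 3.78 × 8.85×10⁻¹² × 0.444 / 4.05×10⁻³ = 3.67×10⁻⁹ F.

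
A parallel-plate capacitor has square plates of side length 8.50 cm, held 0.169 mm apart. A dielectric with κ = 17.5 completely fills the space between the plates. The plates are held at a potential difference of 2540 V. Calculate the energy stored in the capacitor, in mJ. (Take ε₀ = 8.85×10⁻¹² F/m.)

A = (8.50 cm)² = 7.23×10⁻³ m².
C = κε₀A/d = 17.5 × 8.85×10⁻¹² × 7.23×10⁻³ / 1.69×10⁻⁴ = 6.62×10⁻⁹ F.
U = ½CV² = ½ × 6.62×10⁻⁹ × (2540)² = 2.14×10⁻² J.

21.4 mJ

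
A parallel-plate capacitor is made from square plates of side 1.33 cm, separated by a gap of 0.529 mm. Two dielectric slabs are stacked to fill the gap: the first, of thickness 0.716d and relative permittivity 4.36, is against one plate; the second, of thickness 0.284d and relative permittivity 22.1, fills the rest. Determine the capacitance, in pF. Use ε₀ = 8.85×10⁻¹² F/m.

A = (1.33 cm)² = 1.77×10⁻⁴ m².
Stacked slabs ⇒ two capacitors in series, each with the full plate area.
C₁ = κ₁ε₀A/d₁ = 4.36 × 8.85×10⁻¹² × 1.77×10⁻⁴ / 3.79×10⁻⁴ = 1.80×10⁻¹¹ F.
C₂ = κ₂ε₀A/d₂ = 22.1 × 8.85×10⁻¹² × 1.77×10⁻⁴ / 1.50×10⁻⁴ = 2.30×10⁻¹⁰ F.
C = (1/C₁ + 1/C₂)⁻¹ = 1.67×10⁻¹¹ F.

C ≈ 16.7 pF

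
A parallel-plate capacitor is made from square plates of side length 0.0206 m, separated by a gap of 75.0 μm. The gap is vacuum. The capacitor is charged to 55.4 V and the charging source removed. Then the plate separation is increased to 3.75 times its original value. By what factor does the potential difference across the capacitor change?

3.75

Isolated ⇒ Q is held fixed.
C₂ = 0.267 C₁ and V = Q/C, so V₂/V₁ = C₁/C₂ = 3.75.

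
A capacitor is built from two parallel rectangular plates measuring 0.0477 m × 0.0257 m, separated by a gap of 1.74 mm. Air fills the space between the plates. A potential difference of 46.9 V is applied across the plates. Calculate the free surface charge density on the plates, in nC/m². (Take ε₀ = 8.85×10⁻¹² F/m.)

σ ≈ 239 nC/m²

A = 0.0477 × 0.0257 m² = 1.23×10⁻³ m².
C = ε₀A/d = 8.85×10⁻¹² × 1.23×10⁻³ / 1.74×10⁻³ = 6.24×10⁻¹² F.
σ = Q/A = CV/A = 6.24×10⁻¹² × 46.9 / 1.23×10⁻³ = 2.39×10⁻⁷ C/m².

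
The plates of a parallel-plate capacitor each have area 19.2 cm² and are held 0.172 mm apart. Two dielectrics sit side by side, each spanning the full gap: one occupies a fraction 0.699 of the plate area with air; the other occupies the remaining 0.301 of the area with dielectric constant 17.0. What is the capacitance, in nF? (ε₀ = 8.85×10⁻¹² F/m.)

0.575 nF

A = 19.2 cm² = 1.92×10⁻³ m².
Side-by-side slabs ⇒ two capacitors in parallel, each spanning the full gap.
C₁ = κ₁ε₀A₁/d = 1.00 × 8.85×10⁻¹² × 1.34×10⁻³ / 1.72×10⁻⁴ = 6.91×10⁻¹¹ F.
C₂ = κ₂ε₀A₂/d = 17.0 × 8.85×10⁻¹² × 5.78×10⁻⁴ / 1.72×10⁻⁴ = 5.06×10⁻¹⁰ F.
C = C₁ + C₂ = 5.75×10⁻¹⁰ F.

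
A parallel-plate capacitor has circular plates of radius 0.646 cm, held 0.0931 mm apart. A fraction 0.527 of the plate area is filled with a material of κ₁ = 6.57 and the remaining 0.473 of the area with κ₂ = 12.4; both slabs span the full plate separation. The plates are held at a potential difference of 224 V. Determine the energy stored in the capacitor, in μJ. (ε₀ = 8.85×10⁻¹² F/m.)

A = π(0.646 cm)² = 1.31×10⁻⁴ m².
Side-by-side slabs ⇒ two capacitors in parallel, each spanning the full gap.
C₁ = κ₁ε₀A₁/d = 6.57 × 8.85×10⁻¹² × 6.91×10⁻⁵ / 9.31×10⁻⁵ = 4.32×10⁻¹¹ F.
C₂ = κ₂ε₀A₂/d = 12.4 × 8.85×10⁻¹² × 6.20×10⁻⁵ / 9.31×10⁻⁵ = 7.31×10⁻¹¹ F.
C = C₁ + C₂ = 1.16×10⁻¹⁰ F.
U = ½CV² = ½ × 1.16×10⁻¹⁰ × (224)² = 2.92×10⁻⁶ J.

U ≈ 2.92 μJ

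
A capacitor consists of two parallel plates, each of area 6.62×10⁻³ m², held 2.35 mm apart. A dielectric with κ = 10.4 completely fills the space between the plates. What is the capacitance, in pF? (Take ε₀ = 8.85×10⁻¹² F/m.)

C ≈ 259 pF

C = κε₀A/d = 10.4 × 8.85×10⁻¹² × 6.62×10⁻³ / 2.35×10⁻³ = 2.59×10⁻¹⁰ F.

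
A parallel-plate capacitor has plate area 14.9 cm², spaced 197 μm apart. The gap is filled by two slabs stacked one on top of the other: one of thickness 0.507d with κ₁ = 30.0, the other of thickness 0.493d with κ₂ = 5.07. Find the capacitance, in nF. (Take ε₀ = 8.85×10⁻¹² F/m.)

C ≈ 0.586 nF

A = 14.9 cm² = 1.49×10⁻³ m².
Stacked slabs ⇒ two capacitors in series, each with the full plate area.
C₁ = κ₁ε₀A/d₁ = 30.0 × 8.85×10⁻¹² × 1.49×10⁻³ / 9.99×10⁻⁵ = 3.96×10⁻⁹ F.
C₂ = κ₂ε₀A/d₂ = 5.07 × 8.85×10⁻¹² × 1.49×10⁻³ / 9.71×10⁻⁵ = 6.88×10⁻¹⁰ F.
C = (1/C₁ + 1/C₂)⁻¹ = 5.86×10⁻¹⁰ F.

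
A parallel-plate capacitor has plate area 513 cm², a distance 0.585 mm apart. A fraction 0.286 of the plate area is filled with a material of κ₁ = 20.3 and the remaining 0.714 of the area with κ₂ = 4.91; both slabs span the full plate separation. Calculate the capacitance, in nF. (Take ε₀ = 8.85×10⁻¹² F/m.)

A = 513 cm² = 5.13×10⁻² m².
Side-by-side slabs ⇒ two capacitors in parallel, each spanning the full gap.
C₁ = κ₁ε₀A₁/d = 20.3 × 8.85×10⁻¹² × 1.47×10⁻² / 5.85×10⁻⁴ = 4.51×10⁻⁹ F.
C₂ = κ₂ε₀A₂/d = 4.91 × 8.85×10⁻¹² × 3.66×10⁻² / 5.85×10⁻⁴ = 2.72×10⁻⁹ F.
C = C₁ + C₂ = 7.23×10⁻⁹ F.

7.23 nF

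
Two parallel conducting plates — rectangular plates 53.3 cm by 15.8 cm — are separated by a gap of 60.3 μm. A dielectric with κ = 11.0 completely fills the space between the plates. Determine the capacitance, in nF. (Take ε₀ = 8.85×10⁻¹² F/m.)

A = 53.3 × 15.8 cm² = 8.42×10⁻² m².
C = κε₀A/d = 11.0 × 8.85×10⁻¹² × 8.42×10⁻² / 6.03×10⁻⁵ = 1.36×10⁻⁷ F.

C ≈ 136 nF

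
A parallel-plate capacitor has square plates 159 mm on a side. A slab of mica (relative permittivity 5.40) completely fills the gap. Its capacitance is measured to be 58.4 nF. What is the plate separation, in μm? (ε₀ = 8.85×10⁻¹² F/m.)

20.7 μm

A = (159 mm)² = 2.53×10⁻² m².
d = κε₀A/C = 5.40 × 8.85×10⁻¹² × 2.53×10⁻² / 5.84×10⁻⁸ = 2.07×10⁻⁵ m.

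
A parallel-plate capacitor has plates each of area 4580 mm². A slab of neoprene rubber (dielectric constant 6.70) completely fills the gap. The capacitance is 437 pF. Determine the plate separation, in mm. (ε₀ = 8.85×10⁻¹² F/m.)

A = 4580 mm² = 4.58×10⁻³ m².
d = κε₀A/C = 6.70 × 8.85×10⁻¹² × 4.58×10⁻³ / 4.37×10⁻¹⁰ = 6.21×10⁻⁴ m.

d ≈ 0.621 mm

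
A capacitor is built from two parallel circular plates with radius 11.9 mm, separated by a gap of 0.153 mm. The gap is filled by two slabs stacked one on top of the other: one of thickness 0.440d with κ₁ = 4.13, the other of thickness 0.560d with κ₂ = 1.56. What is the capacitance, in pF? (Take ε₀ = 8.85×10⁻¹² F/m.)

C ≈ 55.3 pF

A = π(11.9 mm)² = 4.45×10⁻⁴ m².
Stacked slabs ⇒ two capacitors in series, each with the full plate area.
C₁ = κ₁ε₀A/d₁ = 4.13 × 8.85×10⁻¹² × 4.45×10⁻⁴ / 6.73×10⁻⁵ = 2.42×10⁻¹⁰ F.
C₂ = κ₂ε₀A/d₂ = 1.56 × 8.85×10⁻¹² × 4.45×10⁻⁴ / 8.57×10⁻⁵ = 7.17×10⁻¹¹ F.
C = (1/C₁ + 1/C₂)⁻¹ = 5.53×10⁻¹¹ F.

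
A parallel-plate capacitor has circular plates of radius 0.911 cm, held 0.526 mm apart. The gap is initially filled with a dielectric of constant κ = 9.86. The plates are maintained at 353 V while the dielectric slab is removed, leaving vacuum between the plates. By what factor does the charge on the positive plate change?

0.101

Battery connected ⇒ V is held fixed.
C₂ = 0.101 C₁ and Q = CV, so Q₂/Q₁ = C₂/C₁ = 0.101.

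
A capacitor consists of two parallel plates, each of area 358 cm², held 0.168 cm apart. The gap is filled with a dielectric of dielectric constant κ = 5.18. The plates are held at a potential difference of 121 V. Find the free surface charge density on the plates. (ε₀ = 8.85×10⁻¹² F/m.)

σ ≈ 3.30 μC/m²

A = 358 cm² = 3.58×10⁻² m².
C = κε₀A/d = 5.18 × 8.85×10⁻¹² × 3.58×10⁻² / 1.68×10⁻³ = 9.77×10⁻¹⁰ F.
σ = Q/A = CV/A = 9.77×10⁻¹⁰ × 121 / 3.58×10⁻² = 3.30×10⁻⁶ C/m².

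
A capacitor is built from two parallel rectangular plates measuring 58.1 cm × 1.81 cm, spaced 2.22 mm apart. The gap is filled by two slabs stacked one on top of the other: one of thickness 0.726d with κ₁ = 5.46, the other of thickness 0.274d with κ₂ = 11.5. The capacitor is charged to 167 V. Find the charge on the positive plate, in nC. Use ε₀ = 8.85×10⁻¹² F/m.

A = 58.1 × 1.81 cm² = 1.05×10⁻² m².
Stacked slabs ⇒ two capacitors in series, each with the full plate area.
C₁ = κ₁ε₀A/d₁ = 5.46 × 8.85×10⁻¹² × 1.05×10⁻² / 1.61×10⁻³ = 3.15×10⁻¹⁰ F.
C₂ = κ₂ε₀A/d₂ = 11.5 × 8.85×10⁻¹² × 1.05×10⁻² / 6.08×10⁻⁴ = 1.76×10⁻⁹ F.
C = (1/C₁ + 1/C₂)⁻¹ = 2.67×10⁻¹⁰ F.
Q = CV = 2.67×10⁻¹⁰ × 167 = 4.47×10⁻⁸ C.

44.7 nC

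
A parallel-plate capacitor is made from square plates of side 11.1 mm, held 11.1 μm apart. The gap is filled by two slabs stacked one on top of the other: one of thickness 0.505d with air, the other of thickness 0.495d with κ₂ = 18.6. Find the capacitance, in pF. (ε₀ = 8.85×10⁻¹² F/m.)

C ≈ 185 pF

A = (11.1 mm)² = 1.23×10⁻⁴ m².
Stacked slabs ⇒ two capacitors in series, each with the full plate area.
C₁ = κ₁ε₀A/d₁ = 1.00 × 8.85×10⁻¹² × 1.23×10⁻⁴ / 5.61×10⁻⁶ = 1.95×10⁻¹⁰ F.
C₂ = κ₂ε₀A/d₂ = 18.6 × 8.85×10⁻¹² × 1.23×10⁻⁴ / 5.49×10⁻⁶ = 3.69×10⁻⁹ F.
C = (1/C₁ + 1/C₂)⁻¹ = 1.85×10⁻¹⁰ F.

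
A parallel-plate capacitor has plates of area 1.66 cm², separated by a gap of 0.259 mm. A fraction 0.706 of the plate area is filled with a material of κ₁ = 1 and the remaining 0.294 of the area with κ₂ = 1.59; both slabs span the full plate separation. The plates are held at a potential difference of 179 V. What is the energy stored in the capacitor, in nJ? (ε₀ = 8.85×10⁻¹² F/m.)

A = 1.66 cm² = 1.66×10⁻⁴ m².
Side-by-side slabs ⇒ two capacitors in parallel, each spanning the full gap.
C₁ = κ₁ε₀A₁/d = 1.00 × 8.85×10⁻¹² × 1.17×10⁻⁴ / 2.59×10⁻⁴ = 4.00×10⁻¹² F.
C₂ = κ₂ε₀A₂/d = 1.59 × 8.85×10⁻¹² × 4.88×10⁻⁵ / 2.59×10⁻⁴ = 2.65×10⁻¹² F.
C = C₁ + C₂ = 6.66×10⁻¹² F.
U = ½CV² = ½ × 6.66×10⁻¹² × (179)² = 1.07×10⁻⁷ J.

107 nJ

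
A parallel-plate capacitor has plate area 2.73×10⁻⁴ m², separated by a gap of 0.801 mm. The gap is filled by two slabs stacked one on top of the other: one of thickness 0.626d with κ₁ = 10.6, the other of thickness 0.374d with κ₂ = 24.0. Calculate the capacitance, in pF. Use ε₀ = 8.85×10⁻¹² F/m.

Stacked slabs ⇒ two capacitors in series, each with the full plate area.
C₁ = κ₁ε₀A/d₁ = 10.6 × 8.85×10⁻¹² × 2.73×10⁻⁴ / 5.01×10⁻⁴ = 5.11×10⁻¹¹ F.
C₂ = κ₂ε₀A/d₂ = 24.0 × 8.85×10⁻¹² × 2.73×10⁻⁴ / 3.00×10⁻⁴ = 1.94×10⁻¹⁰ F.
C = (1/C₁ + 1/C₂)⁻¹ = 4.04×10⁻¹¹ F.

40.4 pF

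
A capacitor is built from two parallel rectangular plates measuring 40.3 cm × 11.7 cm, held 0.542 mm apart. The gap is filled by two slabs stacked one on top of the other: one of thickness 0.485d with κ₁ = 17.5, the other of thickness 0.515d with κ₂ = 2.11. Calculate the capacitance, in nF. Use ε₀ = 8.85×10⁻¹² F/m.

2.83 nF

A = 40.3 × 11.7 cm² = 4.72×10⁻² m².
Stacked slabs ⇒ two capacitors in series, each with the full plate area.
C₁ = κ₁ε₀A/d₁ = 17.5 × 8.85×10⁻¹² × 4.72×10⁻² / 2.63×10⁻⁴ = 2.78×10⁻⁸ F.
C₂ = κ₂ε₀A/d₂ = 2.11 × 8.85×10⁻¹² × 4.72×10⁻² / 2.79×10⁻⁴ = 3.15×10⁻⁹ F.
C = (1/C₁ + 1/C₂)⁻¹ = 2.83×10⁻⁹ F.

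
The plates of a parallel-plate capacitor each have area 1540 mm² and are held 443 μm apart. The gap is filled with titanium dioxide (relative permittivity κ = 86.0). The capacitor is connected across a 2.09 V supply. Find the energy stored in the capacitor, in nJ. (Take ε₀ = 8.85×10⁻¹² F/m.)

5.78 nJ

A = 1540 mm² = 1.54×10⁻³ m².
C = κε₀A/d = 86.0 × 8.85×10⁻¹² × 1.54×10⁻³ / 4.43×10⁻⁴ = 2.65×10⁻⁹ F.
U = ½CV² = ½ × 2.65×10⁻⁹ × (2.09)² = 5.78×10⁻⁹ J.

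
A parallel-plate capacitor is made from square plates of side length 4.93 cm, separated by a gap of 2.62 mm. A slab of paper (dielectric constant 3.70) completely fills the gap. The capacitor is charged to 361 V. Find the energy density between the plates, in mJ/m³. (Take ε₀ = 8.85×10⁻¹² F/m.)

E = V/d = 361 / 2.62×10⁻³ = 1.38×10⁵ V/m.
u = ½κε₀E² = ½ × 3.70 × 8.85×10⁻¹² × (1.38×10⁵)² = 0.311 J/m³.

u ≈ 311 mJ/m³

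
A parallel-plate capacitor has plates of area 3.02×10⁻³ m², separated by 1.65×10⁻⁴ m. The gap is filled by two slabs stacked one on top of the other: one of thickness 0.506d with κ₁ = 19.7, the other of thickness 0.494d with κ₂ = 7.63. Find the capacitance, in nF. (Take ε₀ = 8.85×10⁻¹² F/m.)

Stacked slabs ⇒ two capacitors in series, each with the full plate area.
C₁ = κ₁ε₀A/d₁ = 19.7 × 8.85×10⁻¹² × 3.02×10⁻³ / 8.35×10⁻⁵ = 6.31×10⁻⁹ F.
C₂ = κ₂ε₀A/d₂ = 7.63 × 8.85×10⁻¹² × 3.02×10⁻³ / 8.15×10⁻⁵ = 2.50×10⁻⁹ F.
C = (1/C₁ + 1/C₂)⁻¹ = 1.79×10⁻⁹ F.

1.79 nF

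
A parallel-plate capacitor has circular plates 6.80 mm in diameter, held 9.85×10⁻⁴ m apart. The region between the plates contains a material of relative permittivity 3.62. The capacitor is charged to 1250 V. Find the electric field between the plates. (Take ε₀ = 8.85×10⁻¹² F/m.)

E ≈ 1.27 MV/m

E = V/d = 1250 / 9.85×10⁻⁴ = 1.27×10⁶ V/m.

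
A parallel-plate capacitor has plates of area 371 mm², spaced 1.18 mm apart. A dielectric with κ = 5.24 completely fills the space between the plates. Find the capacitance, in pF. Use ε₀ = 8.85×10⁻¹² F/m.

C ≈ 14.6 pF

A = 371 mm² = 3.71×10⁻⁴ m².
C = κε₀A/d = 5.24 × 8.85×10⁻¹² × 3.71×10⁻⁴ / 1.18×10⁻³ = 1.46×10⁻¹¹ F.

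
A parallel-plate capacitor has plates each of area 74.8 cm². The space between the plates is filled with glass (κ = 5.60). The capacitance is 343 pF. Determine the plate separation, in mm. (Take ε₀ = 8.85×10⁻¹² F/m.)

d ≈ 1.08 mm

A = 74.8 cm² = 7.48×10⁻³ m².
d = κε₀A/C = 5.60 × 8.85×10⁻¹² × 7.48×10⁻³ / 3.43×10⁻¹⁰ = 1.08×10⁻³ m.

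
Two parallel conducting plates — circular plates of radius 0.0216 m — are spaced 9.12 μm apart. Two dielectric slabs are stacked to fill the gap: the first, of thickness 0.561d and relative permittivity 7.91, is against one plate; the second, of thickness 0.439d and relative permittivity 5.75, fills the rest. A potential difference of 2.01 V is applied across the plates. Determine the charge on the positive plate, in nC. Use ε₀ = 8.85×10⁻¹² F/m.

Q ≈ 19.4 nC

A = π(0.0216 m)² = 1.47×10⁻³ m².
Stacked slabs ⇒ two capacitors in series, each with the full plate area.
C₁ = κ₁ε₀A/d₁ = 7.91 × 8.85×10⁻¹² × 1.47×10⁻³ / 5.12×10⁻⁶ = 2.01×10⁻⁸ F.
C₂ = κ₂ε₀A/d₂ = 5.75 × 8.85×10⁻¹² × 1.47×10⁻³ / 4.00×10⁻⁶ = 1.86×10⁻⁸ F.
C = (1/C₁ + 1/C₂)⁻¹ = 9.66×10⁻⁹ F.
Q = CV = 9.66×10⁻⁹ × 2.01 = 1.94×10⁻⁸ C.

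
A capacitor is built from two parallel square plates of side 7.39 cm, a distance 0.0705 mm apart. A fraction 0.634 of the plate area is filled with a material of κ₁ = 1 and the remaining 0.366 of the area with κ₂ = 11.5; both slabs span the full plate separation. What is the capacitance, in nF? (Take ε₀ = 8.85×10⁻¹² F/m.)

3.32 nF

A = (7.39 cm)² = 5.46×10⁻³ m².
Side-by-side slabs ⇒ two capacitors in parallel, each spanning the full gap.
C₁ = κ₁ε₀A₁/d = 1.00 × 8.85×10⁻¹² × 3.46×10⁻³ / 7.05×10⁻⁵ = 4.35×10⁻¹⁰ F.
C₂ = κ₂ε₀A₂/d = 11.5 × 8.85×10⁻¹² × 2.00×10⁻³ / 7.05×10⁻⁵ = 2.89×10⁻⁹ F.
C = C₁ + C₂ = 3.32×10⁻⁹ F.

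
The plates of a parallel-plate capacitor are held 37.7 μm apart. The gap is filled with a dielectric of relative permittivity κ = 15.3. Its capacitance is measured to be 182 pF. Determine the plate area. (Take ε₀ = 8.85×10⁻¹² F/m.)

50.7 mm²

A = Cd/(κε₀) = 1.82×10⁻¹⁰ × 3.77×10⁻⁵ / (15.3 × 8.85×10⁻¹²) = 5.07×10⁻⁵ m².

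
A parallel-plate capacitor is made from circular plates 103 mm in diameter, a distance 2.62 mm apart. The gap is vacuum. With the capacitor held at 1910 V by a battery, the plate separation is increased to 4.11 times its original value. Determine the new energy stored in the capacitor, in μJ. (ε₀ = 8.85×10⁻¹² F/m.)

A = π(103/2 mm)² = 8.33×10⁻³ m².
Initially C₁ = ε₀A/d = 8.85×10⁻¹² × 8.33×10⁻³ / 2.62×10⁻³ = 2.81×10⁻¹¹ F.
U₁ = 5.13×10⁻⁵ J.
Battery connected ⇒ V is held fixed. C₂ = 0.243 C₁ and U = ½CV², so U₂/U₁ = C₂/C₁ = 0.243.
U₂ = 0.243 × 5.13×10⁻⁵ = 1.25×10⁻⁵ J.

U ≈ 12.5 μJ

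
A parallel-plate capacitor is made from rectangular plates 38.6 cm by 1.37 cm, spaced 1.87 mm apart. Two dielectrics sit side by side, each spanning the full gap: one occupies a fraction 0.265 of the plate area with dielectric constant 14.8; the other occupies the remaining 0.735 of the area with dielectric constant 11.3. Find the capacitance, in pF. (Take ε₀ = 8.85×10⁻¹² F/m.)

C ≈ 306 pF

A = 38.6 × 1.37 cm² = 5.29×10⁻³ m².
Side-by-side slabs ⇒ two capacitors in parallel, each spanning the full gap.
C₁ = κ₁ε₀A₁/d = 14.8 × 8.85×10⁻¹² × 1.40×10⁻³ / 1.87×10⁻³ = 9.82×10⁻¹¹ F.
C₂ = κ₂ε₀A₂/d = 11.3 × 8.85×10⁻¹² × 3.89×10⁻³ / 1.87×10⁻³ = 2.08×10⁻¹⁰ F.
C = C₁ + C₂ = 3.06×10⁻¹⁰ F.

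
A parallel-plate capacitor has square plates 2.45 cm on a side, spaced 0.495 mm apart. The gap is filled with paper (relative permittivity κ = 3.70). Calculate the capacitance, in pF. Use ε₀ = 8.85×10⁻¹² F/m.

C ≈ 39.7 pF

A = (2.45 cm)² = 6.00×10⁻⁴ m².
C = κε₀A/d = 3.70 × 8.85×10⁻¹² × 6.00×10⁻⁴ / 4.95×10⁻⁴ = 3.97×10⁻¹¹ F.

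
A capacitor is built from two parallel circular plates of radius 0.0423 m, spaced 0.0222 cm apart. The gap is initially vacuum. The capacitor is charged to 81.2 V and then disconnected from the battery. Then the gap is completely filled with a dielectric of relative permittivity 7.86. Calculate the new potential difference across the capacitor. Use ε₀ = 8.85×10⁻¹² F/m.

A = π(0.0423 m)² = 5.62×10⁻³ m².
Initially C₁ = ε₀A/d = 8.85×10⁻¹² × 5.62×10⁻³ / 2.22×10⁻⁴ = 2.24×10⁻¹⁰ F.
V₁ = 81.2 V.
Isolated ⇒ Q is held fixed. C₂ = 7.86 C₁ and V = Q/C, so V₂/V₁ = C₁/C₂ = 0.127.
V₂ = 0.127 × 81.2 = 10.3 V.

V ≈ 10.3 V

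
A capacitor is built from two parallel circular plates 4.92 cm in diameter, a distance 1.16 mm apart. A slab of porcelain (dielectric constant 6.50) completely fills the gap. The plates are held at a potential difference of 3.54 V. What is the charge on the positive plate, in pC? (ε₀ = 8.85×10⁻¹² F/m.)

A = π(4.92/2 cm)² = 1.90×10⁻³ m².
C = κε₀A/d = 6.50 × 8.85×10⁻¹² × 1.90×10⁻³ / 1.16×10⁻³ = 9.43×10⁻¹¹ F.
Q = CV = 9.43×10⁻¹¹ × 3.54 = 3.34×10⁻¹⁰ C.

Q ≈ 334 pC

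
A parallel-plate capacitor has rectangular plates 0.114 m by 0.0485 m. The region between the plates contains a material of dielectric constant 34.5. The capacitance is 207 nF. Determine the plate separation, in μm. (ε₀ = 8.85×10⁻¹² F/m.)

A = 0.114 × 0.0485 m² = 5.53×10⁻³ m².
d = κε₀A/C = 34.5 × 8.85×10⁻¹² × 5.53×10⁻³ / 2.07×10⁻⁷ = 8.16×10⁻⁶ m.

d ≈ 8.16 μm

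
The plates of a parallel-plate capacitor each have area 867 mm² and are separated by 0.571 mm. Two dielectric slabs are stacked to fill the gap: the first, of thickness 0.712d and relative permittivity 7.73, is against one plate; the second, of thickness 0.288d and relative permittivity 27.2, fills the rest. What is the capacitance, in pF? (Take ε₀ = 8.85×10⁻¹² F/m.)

131 pF

A = 867 mm² = 8.67×10⁻⁴ m².
Stacked slabs ⇒ two capacitors in series, each with the full plate area.
C₁ = κ₁ε₀A/d₁ = 7.73 × 8.85×10⁻¹² × 8.67×10⁻⁴ / 4.07×10⁻⁴ = 1.46×10⁻¹⁰ F.
C₂ = κ₂ε₀A/d₂ = 27.2 × 8.85×10⁻¹² × 8.67×10⁻⁴ / 1.64×10⁻⁴ = 1.27×10⁻⁹ F.
C = (1/C₁ + 1/C₂)⁻¹ = 1.31×10⁻¹⁰ F.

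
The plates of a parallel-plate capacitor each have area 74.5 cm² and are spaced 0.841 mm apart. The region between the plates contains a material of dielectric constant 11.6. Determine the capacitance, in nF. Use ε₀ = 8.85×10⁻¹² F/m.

C ≈ 0.909 nF

A = 74.5 cm² = 7.45×10⁻³ m².
C = κε₀A/d = 11.6 × 8.85×10⁻¹² × 7.45×10⁻³ / 8.41×10⁻⁴ = 9.09×10⁻¹⁰ F.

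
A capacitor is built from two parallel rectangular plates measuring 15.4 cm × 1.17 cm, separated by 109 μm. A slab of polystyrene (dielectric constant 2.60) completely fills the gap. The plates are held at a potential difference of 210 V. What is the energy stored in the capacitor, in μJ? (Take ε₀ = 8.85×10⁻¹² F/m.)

8.39 μJ

A = 15.4 × 1.17 cm² = 1.80×10⁻³ m².
C = κε₀A/d = 2.60 × 8.85×10⁻¹² × 1.80×10⁻³ / 1.09×10⁻⁴ = 3.80×10⁻¹⁰ F.
U = ½CV² = ½ × 3.80×10⁻¹⁰ × (210)² = 8.39×10⁻⁶ J.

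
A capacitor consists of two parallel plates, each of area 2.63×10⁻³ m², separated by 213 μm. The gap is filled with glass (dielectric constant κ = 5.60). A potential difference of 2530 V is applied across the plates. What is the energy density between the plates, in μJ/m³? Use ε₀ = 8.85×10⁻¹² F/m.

u ≈ 3.50×10⁹ μJ/m³

E = V/d = 2530 / 2.13×10⁻⁴ = 1.19×10⁷ V/m.
u = ½κε₀E² = ½ × 5.60 × 8.85×10⁻¹² × (1.19×10⁷)² = 3.50×10³ J/m³.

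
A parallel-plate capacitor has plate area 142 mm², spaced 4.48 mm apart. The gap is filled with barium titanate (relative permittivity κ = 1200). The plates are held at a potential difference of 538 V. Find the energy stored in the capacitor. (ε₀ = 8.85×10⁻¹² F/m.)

A = 142 mm² = 1.42×10⁻⁴ m².
C = κε₀A/d = 1200 × 8.85×10⁻¹² × 1.42×10⁻⁴ / 4.48×10⁻³ = 3.37×10⁻¹⁰ F.
U = ½CV² = ½ × 3.37×10⁻¹⁰ × (538)² = 4.87×10⁻⁵ J.

48.7 μJ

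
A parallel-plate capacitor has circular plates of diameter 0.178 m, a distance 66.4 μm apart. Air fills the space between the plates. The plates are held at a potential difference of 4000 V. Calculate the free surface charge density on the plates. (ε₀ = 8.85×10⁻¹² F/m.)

53.3 nC/cm²

A = π(0.178/2 m)² = 2.49×10⁻² m².
C = ε₀A/d = 8.85×10⁻¹² × 2.49×10⁻² / 6.64×10⁻⁵ = 3.32×10⁻⁹ F.
σ = Q/A = CV/A = 3.32×10⁻⁹ × 4000 / 2.49×10⁻² = 5.33×10⁻⁴ C/m².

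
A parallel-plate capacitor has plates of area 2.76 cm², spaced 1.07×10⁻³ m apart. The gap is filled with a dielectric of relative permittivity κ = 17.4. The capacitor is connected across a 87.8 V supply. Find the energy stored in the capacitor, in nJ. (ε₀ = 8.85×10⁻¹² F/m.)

U ≈ 153 nJ

A = 2.76 cm² = 2.76×10⁻⁴ m².
C = κε₀A/d = 17.4 × 8.85×10⁻¹² × 2.76×10⁻⁴ / 1.07×10⁻³ = 3.97×10⁻¹¹ F.
U = ½CV² = ½ × 3.97×10⁻¹¹ × (87.8)² = 1.53×10⁻⁷ J.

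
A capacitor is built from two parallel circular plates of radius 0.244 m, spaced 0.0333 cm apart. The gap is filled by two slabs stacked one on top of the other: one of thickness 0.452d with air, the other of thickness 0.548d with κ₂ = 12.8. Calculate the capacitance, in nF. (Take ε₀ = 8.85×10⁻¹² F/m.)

A = π(0.244 m)² = 0.187 m².
Stacked slabs ⇒ two capacitors in series, each with the full plate area.
C₁ = κ₁ε₀A/d₁ = 1.00 × 8.85×10⁻¹² × 0.187 / 1.51×10⁻⁴ = 1.10×10⁻⁸ F.
C₂ = κ₂ε₀A/d₂ = 12.8 × 8.85×10⁻¹² × 0.187 / 1.82×10⁻⁴ = 1.16×10⁻⁷ F.
C = (1/C₁ + 1/C₂)⁻¹ = 1.00×10⁻⁸ F.

C ≈ 10.0 nF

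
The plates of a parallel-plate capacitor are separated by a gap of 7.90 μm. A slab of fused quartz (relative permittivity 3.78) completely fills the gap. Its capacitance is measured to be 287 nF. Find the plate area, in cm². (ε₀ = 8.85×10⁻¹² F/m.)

678 cm²

A = Cd/(κε₀) = 2.87×10⁻⁷ × 7.90×10⁻⁶ / (3.78 × 8.85×10⁻¹²) = 6.78×10⁻² m².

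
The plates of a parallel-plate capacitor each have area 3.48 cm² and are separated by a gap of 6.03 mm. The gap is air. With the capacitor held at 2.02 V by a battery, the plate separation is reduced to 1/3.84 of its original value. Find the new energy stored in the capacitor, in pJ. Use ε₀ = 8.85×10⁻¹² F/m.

U ≈ 4.00 pJ

A = 3.48 cm² = 3.48×10⁻⁴ m².
Initially C₁ = ε₀A/d = 8.85×10⁻¹² × 3.48×10⁻⁴ / 6.03×10⁻³ = 5.11×10⁻¹³ F.
U₁ = 1.04×10⁻¹² J.
Battery connected ⇒ V is held fixed. C₂ = 3.84 C₁ and U = ½CV², so U₂/U₁ = C₂/C₁ = 3.84.
U₂ = 3.84 × 1.04×10⁻¹² = 4.00×10⁻¹² J.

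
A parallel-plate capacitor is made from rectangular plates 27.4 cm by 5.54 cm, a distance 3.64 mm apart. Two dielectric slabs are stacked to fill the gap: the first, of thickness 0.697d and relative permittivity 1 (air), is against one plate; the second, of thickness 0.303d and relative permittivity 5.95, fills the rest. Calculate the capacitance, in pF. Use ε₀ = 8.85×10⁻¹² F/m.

49.3 pF

A = 27.4 × 5.54 cm² = 1.52×10⁻² m².
Stacked slabs ⇒ two capacitors in series, each with the full plate area.
C₁ = κ₁ε₀A/d₁ = 1.00 × 8.85×10⁻¹² × 1.52×10⁻² / 2.54×10⁻³ = 5.30×10⁻¹¹ F.
C₂ = κ₂ε₀A/d₂ = 5.95 × 8.85×10⁻¹² × 1.52×10⁻² / 1.10×10⁻³ = 7.25×10⁻¹⁰ F.
C = (1/C₁ + 1/C₂)⁻¹ = 4.93×10⁻¹¹ F.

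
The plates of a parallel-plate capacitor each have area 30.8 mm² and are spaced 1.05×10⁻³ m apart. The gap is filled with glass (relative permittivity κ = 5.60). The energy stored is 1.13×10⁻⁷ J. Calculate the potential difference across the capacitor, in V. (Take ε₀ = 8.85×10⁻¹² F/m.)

394 V

A = 30.8 mm² = 3.08×10⁻⁵ m².
C = κε₀A/d = 5.60 × 8.85×10⁻¹² × 3.08×10⁻⁵ / 1.05×10⁻³ = 1.45×10⁻¹² F.
V = √(2U/C) = √(2 × 1.13×10⁻⁷ / 1.45×10⁻¹²) = 3.94×10² V.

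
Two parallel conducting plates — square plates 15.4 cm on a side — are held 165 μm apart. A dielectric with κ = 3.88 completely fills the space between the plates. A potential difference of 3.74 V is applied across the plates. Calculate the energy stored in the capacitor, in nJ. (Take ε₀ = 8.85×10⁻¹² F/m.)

A = (15.4 cm)² = 2.37×10⁻² m².
C = κε₀A/d = 3.88 × 8.85×10⁻¹² × 2.37×10⁻² / 1.65×10⁻⁴ = 4.94×10⁻⁹ F.
U = ½CV² = ½ × 4.94×10⁻⁹ × (3.74)² = 3.45×10⁻⁸ J.

U ≈ 34.5 nJ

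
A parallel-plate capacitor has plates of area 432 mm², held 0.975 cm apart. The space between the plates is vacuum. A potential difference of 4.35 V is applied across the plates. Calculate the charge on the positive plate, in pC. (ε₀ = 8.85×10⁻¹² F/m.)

A = 432 mm² = 4.32×10⁻⁴ m².
C = ε₀A/d = 8.85×10⁻¹² × 4.32×10⁻⁴ / 9.75×10⁻³ = 3.92×10⁻¹³ F.
Q = CV = 3.92×10⁻¹³ × 4.35 = 1.71×10⁻¹² C.

Q ≈ 1.71 pC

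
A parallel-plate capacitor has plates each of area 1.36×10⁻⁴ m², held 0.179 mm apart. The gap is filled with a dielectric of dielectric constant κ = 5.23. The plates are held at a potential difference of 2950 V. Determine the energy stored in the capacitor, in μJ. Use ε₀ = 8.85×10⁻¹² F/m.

C = κε₀A/d = 5.23 × 8.85×10⁻¹² × 1.36×10⁻⁴ / 1.79×10⁻⁴ = 3.52×10⁻¹¹ F.
U = ½CV² = ½ × 3.52×10⁻¹¹ × (2950)² = 1.53×10⁻⁴ J.

U ≈ 153 μJ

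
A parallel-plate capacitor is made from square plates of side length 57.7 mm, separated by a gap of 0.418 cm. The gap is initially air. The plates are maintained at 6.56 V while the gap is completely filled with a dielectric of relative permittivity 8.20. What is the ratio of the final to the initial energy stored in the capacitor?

U₂/U₁ ≈ 8.20

Battery connected ⇒ V is held fixed.
C₂ = 8.20 C₁ and U = ½CV², so U₂/U₁ = C₂/C₁ = 8.20.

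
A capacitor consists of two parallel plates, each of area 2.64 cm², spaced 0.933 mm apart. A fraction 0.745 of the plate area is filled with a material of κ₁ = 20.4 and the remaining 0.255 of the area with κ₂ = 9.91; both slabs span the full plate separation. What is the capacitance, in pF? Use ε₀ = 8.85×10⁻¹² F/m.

C ≈ 44.4 pF

A = 2.64 cm² = 2.64×10⁻⁴ m².
Side-by-side slabs ⇒ two capacitors in parallel, each spanning the full gap.
C₁ = κ₁ε₀A₁/d = 20.4 × 8.85×10⁻¹² × 1.97×10⁻⁴ / 9.33×10⁻⁴ = 3.81×10⁻¹¹ F.
C₂ = κ₂ε₀A₂/d = 9.91 × 8.85×10⁻¹² × 6.73×10⁻⁵ / 9.33×10⁻⁴ = 6.33×10⁻¹² F.
C = C₁ + C₂ = 4.44×10⁻¹¹ F.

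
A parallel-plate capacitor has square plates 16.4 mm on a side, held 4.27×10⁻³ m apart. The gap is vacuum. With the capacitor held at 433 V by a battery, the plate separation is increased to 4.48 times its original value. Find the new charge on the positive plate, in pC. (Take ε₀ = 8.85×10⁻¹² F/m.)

53.9 pC

A = (16.4 mm)² = 2.69×10⁻⁴ m².
Initially C₁ = ε₀A/d = 8.85×10⁻¹² × 2.69×10⁻⁴ / 4.27×10⁻³ = 5.57×10⁻¹³ F.
Q₁ = 2.41×10⁻¹⁰ C.
Battery connected ⇒ V is held fixed. C₂ = 0.223 C₁ and Q = CV, so Q₂/Q₁ = C₂/C₁ = 0.223.
Q₂ = 0.223 × 2.41×10⁻¹⁰ = 5.39×10⁻¹¹ C.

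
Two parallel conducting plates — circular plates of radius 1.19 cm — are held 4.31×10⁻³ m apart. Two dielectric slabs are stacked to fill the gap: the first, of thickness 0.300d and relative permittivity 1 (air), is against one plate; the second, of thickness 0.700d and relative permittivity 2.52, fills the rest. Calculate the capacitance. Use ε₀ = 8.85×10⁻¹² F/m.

A = π(1.19 cm)² = 4.45×10⁻⁴ m².
Stacked slabs ⇒ two capacitors in series, each with the full plate area.
C₁ = κ₁ε₀A/d₁ = 1.00 × 8.85×10⁻¹² × 4.45×10⁻⁴ / 1.29×10⁻³ = 3.05×10⁻¹² F.
C₂ = κ₂ε₀A/d₂ = 2.52 × 8.85×10⁻¹² × 4.45×10⁻⁴ / 3.02×10⁻³ = 3.29×10⁻¹² F.
C = (1/C₁ + 1/C₂)⁻¹ = 1.58×10⁻¹² F.

1.58 pF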